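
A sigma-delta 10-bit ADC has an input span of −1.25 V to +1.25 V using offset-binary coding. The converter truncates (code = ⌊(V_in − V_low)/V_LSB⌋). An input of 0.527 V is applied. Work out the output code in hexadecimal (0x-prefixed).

With 1024 levels over 2.5 V, one step is 2.441 mV.
Input sits at 727.859 steps above V_low.
So the output code is 727.
In hexadecimal (0x-prefixed): 0x2D7.

code 0x2D7 (decimal 727)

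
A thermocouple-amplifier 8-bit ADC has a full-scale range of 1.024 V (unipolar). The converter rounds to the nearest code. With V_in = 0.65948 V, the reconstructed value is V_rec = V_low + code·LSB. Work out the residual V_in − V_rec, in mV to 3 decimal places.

Step size: 1.024 V ÷ 2^8 = 4.000 mV.
Scaled input = 164.8700 LSBs, so code = 165.
Code 165 maps back to 0 + 165×0.004 V = 0.66 V.
V_in − V_rec = -0.00052 V = -0.520 mV.

-0.520 mV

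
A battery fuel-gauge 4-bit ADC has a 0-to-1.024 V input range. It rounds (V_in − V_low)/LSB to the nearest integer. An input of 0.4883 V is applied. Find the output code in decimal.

Full-scale span = 1.024 V; LSB = 1.024/2^4 = 64.000 mV.
Input sits at 7.630 steps above V_low.
So the output code is 8.

code 8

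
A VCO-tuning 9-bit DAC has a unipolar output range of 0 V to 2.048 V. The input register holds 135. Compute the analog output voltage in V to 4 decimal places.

LSB = 2.048 V / 2^9 = 4.000 mV.
V_out = 0 + 135 × 0.004 V = 0.54 V.

0.5400 V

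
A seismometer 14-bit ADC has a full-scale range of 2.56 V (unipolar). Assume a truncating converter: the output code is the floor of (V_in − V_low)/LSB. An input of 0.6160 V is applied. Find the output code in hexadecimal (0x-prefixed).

LSB = 2.56 V / 16384 = 156.25 µV.
(0.6160 − 0) / 0.00015625 = 3942.400 LSBs.
⌊·⌋(3942.400) = 3942.
In hexadecimal (0x-prefixed): 0xF66.

code 0xF66 (decimal 3942)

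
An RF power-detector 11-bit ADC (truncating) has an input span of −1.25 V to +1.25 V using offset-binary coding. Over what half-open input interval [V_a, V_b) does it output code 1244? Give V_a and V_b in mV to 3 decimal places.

[268.555 mV, 269.775 mV)

LSB = 2.5/2^11 = 1.221 mV.
V_a = V_low + 1244·LSB = 0.268555 V; V_b = V_low + 1245·LSB = 0.269775 V.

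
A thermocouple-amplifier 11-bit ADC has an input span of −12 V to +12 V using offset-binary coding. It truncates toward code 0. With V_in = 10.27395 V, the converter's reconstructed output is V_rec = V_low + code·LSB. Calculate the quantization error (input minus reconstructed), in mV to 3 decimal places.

LSB = 24/2^11 = 11.719 mV.
(10.27395 − (−12))/0.0117188 = 1900.7104; ⌊·⌋ gives code 1900.
Reconstructed: 10.265625 V.
Error = 10.27395 − 10.265625 = 0.008325 V = 8.325 mV.

8.325 mV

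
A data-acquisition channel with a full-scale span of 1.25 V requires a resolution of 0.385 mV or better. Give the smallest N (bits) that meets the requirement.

Number of steps required ≥ 1.25 V / 0.385 mV = 3246.75.
Need 2^N ≥ 3246.75; 2^11 = 2048, 2^12 = 4096.
Minimum N = 12.

12 bits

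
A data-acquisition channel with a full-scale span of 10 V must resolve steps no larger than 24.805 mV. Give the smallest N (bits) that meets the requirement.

Number of steps required ≥ 10 V / 24.805 mV = 403.14.
Need 2^N ≥ 403.14; 2^8 = 256, 2^9 = 512.
Minimum N = 9.

9 bits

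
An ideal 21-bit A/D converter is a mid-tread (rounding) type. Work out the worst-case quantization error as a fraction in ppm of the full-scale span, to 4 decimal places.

0.2384 ppm

Rounding → worst-case error = ½ LSB = V_FS/2^22, so 1e+06/4194304 = 0.238419 ppm of full scale.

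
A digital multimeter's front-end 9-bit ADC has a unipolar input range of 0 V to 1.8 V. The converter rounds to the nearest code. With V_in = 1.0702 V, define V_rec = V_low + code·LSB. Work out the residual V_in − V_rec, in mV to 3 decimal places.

One LSB is 1.8 V / 512 = 3.516 mV.
Scaled input = 304.4124 LSBs, so code = 304.
V_rec = 0 + 304·0.00351563 = 1.06875 V.
Difference: 0.00145 V → 1.450 mV.

1.450 mV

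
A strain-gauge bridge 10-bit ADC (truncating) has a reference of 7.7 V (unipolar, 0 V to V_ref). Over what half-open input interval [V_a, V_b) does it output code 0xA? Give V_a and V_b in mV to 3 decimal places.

LSB = 7.7/2^10 = 7.520 mV.
Code 0xA = 10 decimal.
V_a = V_low + 10·LSB = 0.0751953 V; V_b = V_low + 11·LSB = 0.0827148 V.

[75.195 mV, 82.715 mV)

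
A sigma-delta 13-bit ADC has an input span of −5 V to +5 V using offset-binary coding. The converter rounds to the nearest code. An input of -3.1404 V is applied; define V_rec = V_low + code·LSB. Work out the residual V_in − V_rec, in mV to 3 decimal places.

LSB = 10/2^13 = 1.221 mV.
Scaled input = 1523.3843 LSBs, so code = 1523.
Reconstructed: -3.1408691 V.
Difference: 0.000469141 V → 0.469 mV.

0.469 mV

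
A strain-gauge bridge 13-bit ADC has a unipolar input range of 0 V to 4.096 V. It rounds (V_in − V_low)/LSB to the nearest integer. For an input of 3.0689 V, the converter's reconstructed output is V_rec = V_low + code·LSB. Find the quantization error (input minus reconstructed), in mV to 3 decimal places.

-0.100 mV

LSB = 4.096/2^13 = 0.500 mV.
(V_in − V_low)/LSB = (3.0689 − 0)/0.0005 = 6137.8000 → code 6138 (round).
Reconstructed: 3.069 V.
Difference: -0.0001 V → -0.100 mV.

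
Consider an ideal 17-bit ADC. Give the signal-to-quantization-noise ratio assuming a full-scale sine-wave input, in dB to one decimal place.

SNR ≈ 6.02·N + 1.76 dB = 6.02·17 + 1.76 = 104.10 dB.

104.1 dB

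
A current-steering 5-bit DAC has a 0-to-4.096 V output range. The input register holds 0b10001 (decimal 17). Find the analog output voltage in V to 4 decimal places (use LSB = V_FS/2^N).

LSB = 4.096 V / 2^5 = 128.000 mV.
Code 0b10001 = 17 decimal.
V_out = 0 + 17 × 0.128 V = 2.176 V.

2.1760 V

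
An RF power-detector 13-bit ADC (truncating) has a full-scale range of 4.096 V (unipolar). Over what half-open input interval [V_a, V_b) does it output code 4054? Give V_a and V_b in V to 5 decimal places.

[2.02700 V, 2.02750 V)

LSB = 4.096/2^13 = 0.500 mV.
V_a = V_low + 4054·LSB = 2.027 V; V_b = V_low + 4055·LSB = 2.0275 V.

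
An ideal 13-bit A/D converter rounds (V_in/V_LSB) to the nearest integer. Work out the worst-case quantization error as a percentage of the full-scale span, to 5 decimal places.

0.00610 %

Rounding → worst-case error = ½ LSB = V_FS/2^14, so 100/16384 = 0.00610352 % of full scale.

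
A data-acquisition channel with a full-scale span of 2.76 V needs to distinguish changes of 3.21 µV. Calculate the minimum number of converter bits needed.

20 bits

Number of steps required ≥ 2.76 V / 3.21 µV = 859813.08.
Need 2^N ≥ 859813.08; 2^19 = 524288, 2^20 = 1048576.
Minimum N = 20.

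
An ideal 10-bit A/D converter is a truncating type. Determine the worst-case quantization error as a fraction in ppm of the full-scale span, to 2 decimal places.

976.56 ppm

Truncating → worst-case error = 1 LSB = V_FS/2^10, so 1e+06/1024 = 976.562 ppm of full scale.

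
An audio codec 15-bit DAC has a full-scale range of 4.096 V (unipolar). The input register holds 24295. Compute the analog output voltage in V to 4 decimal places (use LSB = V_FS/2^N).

LSB = 4.096 V / 2^15 = 125.00 µV.
V_out = 0 + 24295 × 0.000125 V = 3.03688 V.

3.0369 V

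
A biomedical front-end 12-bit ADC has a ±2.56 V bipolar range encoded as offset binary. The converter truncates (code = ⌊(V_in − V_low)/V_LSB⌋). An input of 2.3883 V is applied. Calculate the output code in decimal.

LSB = 5.12 V / 4096 = 1.250 mV.
(2.3883 − (−2.56)) / 0.00125 = 3958.640 LSBs.
⌊·⌋(3958.640) = 3958.

code 3958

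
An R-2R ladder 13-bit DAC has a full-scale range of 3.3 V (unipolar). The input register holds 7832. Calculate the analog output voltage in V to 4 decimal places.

LSB = 3.3 V / 2^13 = 402.83 µV.
V_out = 0 + 7832 × 0.000402832 V = 3.15498 V.

3.1550 V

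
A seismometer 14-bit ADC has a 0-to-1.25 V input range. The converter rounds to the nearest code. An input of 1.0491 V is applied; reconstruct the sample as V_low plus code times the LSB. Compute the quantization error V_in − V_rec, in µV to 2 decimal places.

-18.04 µV

One LSB is 1.25 V / 16384 = 76.29 µV.
Scaled input = 13750.7635 LSBs, so code = 13751.
V_rec = 0 + 13751·7.62939e-05 = 1.049118 V.
V_in − V_rec = -1.8042e-05 V = -18.04 µV.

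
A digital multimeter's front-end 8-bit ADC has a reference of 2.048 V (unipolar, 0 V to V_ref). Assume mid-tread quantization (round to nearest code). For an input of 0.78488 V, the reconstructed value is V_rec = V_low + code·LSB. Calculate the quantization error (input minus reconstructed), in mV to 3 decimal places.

LSB = 2.048/2^8 = 8.000 mV.
(0.78488 − 0)/0.008 = 98.1100; round gives code 98.
Code 98 maps back to 0 + 98×0.008 V = 0.784 V.
Error = 0.78488 − 0.784 = 0.00088 V = 0.880 mV.

0.880 mV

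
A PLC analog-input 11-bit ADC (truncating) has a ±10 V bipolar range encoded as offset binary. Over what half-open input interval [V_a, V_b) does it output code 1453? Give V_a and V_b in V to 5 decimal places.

LSB = 20/2^11 = 9.766 mV.
V_a = V_low + 1453·LSB = 4.18945 V; V_b = V_low + 1454·LSB = 4.19922 V.

[4.18945 V, 4.19922 V)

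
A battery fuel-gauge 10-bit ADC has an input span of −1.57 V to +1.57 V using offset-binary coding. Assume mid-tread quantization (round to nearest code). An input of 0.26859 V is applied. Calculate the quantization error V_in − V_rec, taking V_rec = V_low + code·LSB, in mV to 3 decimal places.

-1.254 mV

Step size: 3.14 V ÷ 2^10 = 3.066 mV.
Scaled input = 599.5911 LSBs, so code = 600.
Reconstructed: 0.26984375 V.
Error = 0.26859 − 0.26984375 = -0.00125375 V = -1.254 mV.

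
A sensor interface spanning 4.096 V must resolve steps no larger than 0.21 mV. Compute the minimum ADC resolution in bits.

15 bits

Number of steps required ≥ 4.096 V / 0.21 mV = 19504.76.
Need 2^N ≥ 19504.76; 2^14 = 16384, 2^15 = 32768.
Minimum N = 15.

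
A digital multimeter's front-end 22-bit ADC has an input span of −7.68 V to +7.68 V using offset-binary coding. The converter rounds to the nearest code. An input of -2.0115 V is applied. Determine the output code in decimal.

Full-scale span = 15.36 V; LSB = 15.36/2^22 = 3.66 µV.
(-2.0115 − (−7.68)) / 3.66211e-06 = 1547878.400 LSBs.
round(1547878.400) = 1547878.

code 1547878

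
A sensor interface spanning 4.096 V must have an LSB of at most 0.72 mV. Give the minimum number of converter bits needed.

13 bits

Number of steps required ≥ 4.096 V / 0.72 mV = 5688.89.
Need 2^N ≥ 5688.89; 2^12 = 4096, 2^13 = 8192.
Minimum N = 13.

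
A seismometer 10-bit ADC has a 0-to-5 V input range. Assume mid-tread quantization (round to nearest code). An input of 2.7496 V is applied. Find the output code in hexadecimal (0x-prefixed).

With 1024 levels over 5 V, one step is 4.883 mV.
(2.7496 − 0) / 0.00488281 = 563.118 LSBs.
Round → code 563.
In hexadecimal (0x-prefixed): 0x233.

code 0x233 (decimal 563)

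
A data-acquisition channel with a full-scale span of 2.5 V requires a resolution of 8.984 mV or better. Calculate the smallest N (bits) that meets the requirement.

9 bits

Number of steps required ≥ 2.5 V / 8.984 mV = 278.27.
Need 2^N ≥ 278.27; 2^8 = 256, 2^9 = 512.
Minimum N = 9.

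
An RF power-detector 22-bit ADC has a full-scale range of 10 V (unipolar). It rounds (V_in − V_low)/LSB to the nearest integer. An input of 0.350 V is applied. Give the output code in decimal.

code 146801

LSB = 10 V / 4194304 = 2.38 µV.
(V_in − V_low)/LSB = (0.350 − 0) / 2.38419e-06 = 146800.640.
So the output code is 146801.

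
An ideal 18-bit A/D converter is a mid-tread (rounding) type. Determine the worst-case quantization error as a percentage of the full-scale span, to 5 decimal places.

0.00019 %

Rounding → worst-case error = ½ LSB = V_FS/2^19, so 100/524288 = 0.000190735 % of full scale.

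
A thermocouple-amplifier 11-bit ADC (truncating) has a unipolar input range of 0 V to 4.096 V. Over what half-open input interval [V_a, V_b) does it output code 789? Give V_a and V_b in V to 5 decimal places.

[1.57800 V, 1.58000 V)

LSB = 4.096/2^11 = 2.000 mV.
V_a = V_low + 789·LSB = 1.578 V; V_b = V_low + 790·LSB = 1.58 V.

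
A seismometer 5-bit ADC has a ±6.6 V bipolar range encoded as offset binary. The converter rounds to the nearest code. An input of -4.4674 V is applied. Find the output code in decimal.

code 5

Full-scale span = 13.2 V; LSB = 13.2/2^5 = 412.500 mV.
(V_in − V_low)/LSB = (-4.4674 − (−6.6)) / 0.4125 = 5.170.
Round → code 5.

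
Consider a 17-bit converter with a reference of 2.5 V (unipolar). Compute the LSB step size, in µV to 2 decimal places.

19.07 µV

Full-scale span = 2.5 V.
LSB = 2.5 / 2^17 = 2.5 / 131072 = 1.90735e-05 V = 19.07 µV.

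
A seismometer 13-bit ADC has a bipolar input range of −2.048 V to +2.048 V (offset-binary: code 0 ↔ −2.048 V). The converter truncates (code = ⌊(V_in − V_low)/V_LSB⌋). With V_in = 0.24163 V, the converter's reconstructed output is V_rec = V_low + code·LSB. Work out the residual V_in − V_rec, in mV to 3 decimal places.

Step size: 4.096 V ÷ 2^13 = 0.500 mV.
(0.24163 − (−2.048))/0.0005 = 4579.2600; ⌊·⌋ gives code 4579.
V_rec = (−2.048) + 4579·0.0005 = 0.2415 V.
Error = 0.24163 − 0.2415 = 0.00013 V = 0.130 mV.

0.130 mV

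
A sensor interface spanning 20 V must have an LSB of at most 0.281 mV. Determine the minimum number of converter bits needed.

17 bits

Number of steps required ≥ 20 V / 0.281 mV = 71174.38.
Need 2^N ≥ 71174.38; 2^16 = 65536, 2^17 = 131072.
Minimum N = 17.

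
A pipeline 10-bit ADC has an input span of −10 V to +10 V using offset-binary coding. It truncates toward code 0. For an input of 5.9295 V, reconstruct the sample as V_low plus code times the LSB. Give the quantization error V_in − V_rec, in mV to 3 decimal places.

11.531 mV

Step size: 20 V ÷ 2^10 = 19.531 mV.
Scaled input = 815.5904 LSBs, so code = 815.
V_rec = (−10) + 815·0.0195312 = 5.9179688 V.
Error = 5.9295 − 5.9179688 = 0.0115312 V = 11.531 mV.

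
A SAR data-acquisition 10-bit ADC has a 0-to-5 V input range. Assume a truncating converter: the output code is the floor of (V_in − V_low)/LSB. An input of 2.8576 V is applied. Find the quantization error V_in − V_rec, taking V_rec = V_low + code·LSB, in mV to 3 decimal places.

1.155 mV

LSB = 5/2^10 = 4.883 mV.
(V_in − V_low)/LSB = (2.8576 − 0)/0.00488281 = 585.2365 → code 585 (floor).
Reconstructed: 2.8564453 V.
Difference: 0.00115469 V → 1.155 mV.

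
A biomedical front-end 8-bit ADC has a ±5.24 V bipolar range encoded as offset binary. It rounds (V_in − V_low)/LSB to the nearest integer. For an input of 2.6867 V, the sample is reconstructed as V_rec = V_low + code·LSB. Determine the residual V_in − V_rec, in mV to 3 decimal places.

-15.175 mV

LSB = 10.48/2^8 = 40.938 mV.
(V_in − V_low)/LSB = (2.6867 − (−5.24))/0.0409375 = 193.6293 → code 194 (round).
Code 194 maps back to (−5.24) + 194×0.0409375 V = 2.701875 V.
V_in − V_rec = -0.015175 V = -15.175 mV.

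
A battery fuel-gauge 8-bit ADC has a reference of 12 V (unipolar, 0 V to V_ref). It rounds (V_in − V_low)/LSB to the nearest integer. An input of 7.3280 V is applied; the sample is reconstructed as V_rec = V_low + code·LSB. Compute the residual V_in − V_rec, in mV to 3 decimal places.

15.500 mV

LSB = 12/2^8 = 46.875 mV.
(7.3280 − 0)/0.046875 = 156.3307; round gives code 156.
V_rec = 0 + 156·0.046875 = 7.3125 V.
V_in − V_rec = 0.0155 V = 15.500 mV.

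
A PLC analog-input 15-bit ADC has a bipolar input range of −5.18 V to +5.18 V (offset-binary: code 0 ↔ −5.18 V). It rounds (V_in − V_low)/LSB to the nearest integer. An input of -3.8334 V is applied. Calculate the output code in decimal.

Full-scale span = 10.36 V; LSB = 10.36/2^15 = 316.16 µV.
(-3.8334 − (−5.18)) / 0.000316162 = 4259.207 LSBs.
round(4259.207) = 4259.

code 4259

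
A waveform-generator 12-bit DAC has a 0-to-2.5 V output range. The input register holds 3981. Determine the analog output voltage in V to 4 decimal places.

LSB = 2.5 V / 2^12 = 0.610 mV.
V_out = 0 + 3981 × 0.000610352 V = 2.42981 V.

2.4298 V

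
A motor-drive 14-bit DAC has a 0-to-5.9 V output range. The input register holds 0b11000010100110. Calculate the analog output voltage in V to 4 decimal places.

4.4848 V

LSB = 5.9 V / 2^14 = 360.11 µV.
Code 0b11000010100110 = 12454 decimal.
V_out = 0 + 12454 × 0.000360107 V = 4.48478 V.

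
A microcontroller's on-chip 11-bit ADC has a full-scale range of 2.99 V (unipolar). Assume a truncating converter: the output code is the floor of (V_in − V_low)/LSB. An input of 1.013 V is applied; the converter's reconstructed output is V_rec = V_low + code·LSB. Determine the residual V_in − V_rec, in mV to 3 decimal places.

1.247 mV

One LSB is 2.99 V / 2048 = 1.460 mV.
Scaled input = 693.8542 LSBs, so code = 693.
V_rec = 0 + 693·0.00145996 = 1.0117529 V.
V_in − V_rec = 0.00124707 V = 1.247 mV.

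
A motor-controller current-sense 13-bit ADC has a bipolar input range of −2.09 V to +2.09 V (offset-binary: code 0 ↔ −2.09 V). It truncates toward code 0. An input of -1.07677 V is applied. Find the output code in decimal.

code 1985

With 8192 levels over 4.18 V, one step is 0.510 mV.
(-1.07677 − (−2.09)) / 0.000510254 = 1985.737 LSBs.
Floor → code 1985.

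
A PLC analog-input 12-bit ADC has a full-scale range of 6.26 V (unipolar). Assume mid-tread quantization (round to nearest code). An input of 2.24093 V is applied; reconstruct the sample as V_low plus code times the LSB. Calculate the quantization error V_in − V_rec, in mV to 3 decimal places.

LSB = 6.26/2^12 = 1.528 mV.
Scaled input = 1466.2699 LSBs, so code = 1466.
Reconstructed: 2.2405176 V.
Error = 2.24093 − 2.2405176 = 0.000412422 V = 0.412 mV.

0.412 mV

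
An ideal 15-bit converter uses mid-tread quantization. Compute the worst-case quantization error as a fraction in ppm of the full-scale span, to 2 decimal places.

Rounding → worst-case error = ½ LSB = V_FS/2^16, so 1e+06/65536 = 15.2588 ppm of full scale.

15.26 ppm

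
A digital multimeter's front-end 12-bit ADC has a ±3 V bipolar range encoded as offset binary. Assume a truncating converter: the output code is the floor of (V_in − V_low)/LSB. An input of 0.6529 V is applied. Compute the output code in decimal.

code 2493

With 4096 levels over 6 V, one step is 1.465 mV.
Input sits at 2493.713 steps above V_low.
Floor → code 2493.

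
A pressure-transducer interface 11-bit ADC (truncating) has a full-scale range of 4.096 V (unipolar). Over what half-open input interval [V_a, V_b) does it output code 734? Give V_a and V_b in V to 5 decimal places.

LSB = 4.096/2^11 = 2.000 mV.
V_a = V_low + 734·LSB = 1.468 V; V_b = V_low + 735·LSB = 1.47 V.

[1.46800 V, 1.47000 V)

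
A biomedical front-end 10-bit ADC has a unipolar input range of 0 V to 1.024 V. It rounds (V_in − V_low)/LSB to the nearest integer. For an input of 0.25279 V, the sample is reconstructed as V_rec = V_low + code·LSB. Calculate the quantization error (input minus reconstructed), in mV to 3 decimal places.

-0.210 mV

LSB = 1.024/2^10 = 1.000 mV.
(0.25279 − 0)/0.001 = 252.7900; round gives code 253.
V_rec = 0 + 253·0.001 = 0.253 V.
Difference: -0.00021 V → -0.210 mV.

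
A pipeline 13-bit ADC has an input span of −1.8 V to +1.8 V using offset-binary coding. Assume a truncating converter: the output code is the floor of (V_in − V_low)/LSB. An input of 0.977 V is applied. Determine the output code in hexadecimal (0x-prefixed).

code 0x18AF (decimal 6319)

LSB = 3.6 V / 8192 = 439.45 µV.
Input sits at 6319.218 steps above V_low.
So the output code is 6319.
In hexadecimal (0x-prefixed): 0x18AF.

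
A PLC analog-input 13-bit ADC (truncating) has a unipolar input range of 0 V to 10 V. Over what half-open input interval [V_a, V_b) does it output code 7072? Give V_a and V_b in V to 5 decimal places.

LSB = 10/2^13 = 1.221 mV.
V_a = V_low + 7072·LSB = 8.63281 V; V_b = V_low + 7073·LSB = 8.63403 V.

[8.63281 V, 8.63403 V)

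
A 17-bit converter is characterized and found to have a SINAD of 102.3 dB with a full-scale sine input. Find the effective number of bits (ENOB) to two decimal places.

16.70 bits

ENOB = (SINAD − 1.76) / 6.02 = (102.3 − 1.76)/6.02 = 16.701.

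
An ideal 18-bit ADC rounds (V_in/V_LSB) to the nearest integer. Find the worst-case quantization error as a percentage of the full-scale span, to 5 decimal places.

0.00019 %

Rounding → worst-case error = ½ LSB = V_FS/2^19, so 100/524288 = 0.000190735 % of full scale.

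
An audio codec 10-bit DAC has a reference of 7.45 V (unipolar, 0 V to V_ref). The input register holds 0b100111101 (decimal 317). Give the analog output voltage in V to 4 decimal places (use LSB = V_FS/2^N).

LSB = 7.45 V / 2^10 = 7.275 mV.
Code 0b100111101 = 317 decimal.
V_out = 0 + 317 × 0.00727539 V = 2.3063 V.

2.3063 V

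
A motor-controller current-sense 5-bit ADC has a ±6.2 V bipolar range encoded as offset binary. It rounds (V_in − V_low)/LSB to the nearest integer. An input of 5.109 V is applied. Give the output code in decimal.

LSB = 12.4 V / 32 = 387.500 mV.
(5.109 − (−6.2)) / 0.3875 = 29.185 LSBs.
So the output code is 29.

code 29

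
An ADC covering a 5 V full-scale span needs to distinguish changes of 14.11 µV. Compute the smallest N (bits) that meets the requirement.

Number of steps required ≥ 5 V / 14.11 µV = 354358.61.
Need 2^N ≥ 354358.61; 2^18 = 262144, 2^19 = 524288.
Minimum N = 19.

19 bits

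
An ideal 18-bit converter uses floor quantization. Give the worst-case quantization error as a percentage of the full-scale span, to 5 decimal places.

Truncating → worst-case error = 1 LSB = V_FS/2^18, so 100/262144 = 0.00038147 % of full scale.

0.00038 %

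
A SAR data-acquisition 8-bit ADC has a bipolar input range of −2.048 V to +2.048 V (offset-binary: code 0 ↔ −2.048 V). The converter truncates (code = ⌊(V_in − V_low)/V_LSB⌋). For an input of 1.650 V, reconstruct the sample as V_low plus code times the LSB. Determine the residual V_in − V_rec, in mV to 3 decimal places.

2.000 mV

Step size: 4.096 V ÷ 2^8 = 16.000 mV.
(V_in − V_low)/LSB = (1.650 − (−2.048))/0.016 = 231.1250 → code 231 (floor).
Code 231 maps back to (−2.048) + 231×0.016 V = 1.648 V.
Difference: 0.002 V → 2.000 mV.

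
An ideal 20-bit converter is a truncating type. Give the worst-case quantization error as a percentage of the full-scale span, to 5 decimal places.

Truncating → worst-case error = 1 LSB = V_FS/2^20, so 100/1048576 = 9.53674e-05 % of full scale.

0.00010 %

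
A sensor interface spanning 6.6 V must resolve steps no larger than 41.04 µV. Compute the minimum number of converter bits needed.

Number of steps required ≥ 6.6 V / 41.04 µV = 160818.71.
Need 2^N ≥ 160818.71; 2^17 = 131072, 2^18 = 262144.
Minimum N = 18.

18 bits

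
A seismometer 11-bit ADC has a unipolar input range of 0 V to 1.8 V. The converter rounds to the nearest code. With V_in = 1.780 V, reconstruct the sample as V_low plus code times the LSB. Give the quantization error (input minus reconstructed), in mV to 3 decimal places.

0.215 mV

Step size: 1.8 V ÷ 2^11 = 0.879 mV.
Scaled input = 2025.2444 LSBs, so code = 2025.
V_rec = 0 + 2025·0.000878906 = 1.7797852 V.
V_in − V_rec = 0.000214844 V = 0.215 mV.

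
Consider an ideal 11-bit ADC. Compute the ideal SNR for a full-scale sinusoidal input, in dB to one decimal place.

SNR ≈ 6.02·N + 1.76 dB = 6.02·11 + 1.76 = 67.98 dB.

68.0 dB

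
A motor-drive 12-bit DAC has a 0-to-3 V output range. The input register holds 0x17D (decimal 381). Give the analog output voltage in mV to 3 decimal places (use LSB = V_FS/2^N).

279.053 mV

LSB = 3 V / 2^12 = 0.732 mV.
Code 0x17D = 381 decimal.
V_out = 0 + 381 × 0.000732422 V = 0.279053 V.
= 279.053 mV.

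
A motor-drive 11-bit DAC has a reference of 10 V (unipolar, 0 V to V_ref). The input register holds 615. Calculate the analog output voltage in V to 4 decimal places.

3.0029 V

LSB = 10 V / 2^11 = 4.883 mV.
V_out = 0 + 615 × 0.00488281 V = 3.00293 V.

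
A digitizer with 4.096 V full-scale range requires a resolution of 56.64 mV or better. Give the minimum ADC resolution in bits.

7 bits

Number of steps required ≥ 4.096 V / 56.64 mV = 72.32.
Need 2^N ≥ 72.32; 2^6 = 64, 2^7 = 128.
Minimum N = 7.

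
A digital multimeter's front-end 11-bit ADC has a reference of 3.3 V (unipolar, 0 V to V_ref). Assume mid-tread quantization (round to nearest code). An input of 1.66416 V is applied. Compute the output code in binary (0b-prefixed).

LSB = 3.3 V / 2048 = 1.611 mV.
(1.66416 − 0) / 0.00161133 = 1032.788 LSBs.
So the output code is 1033.
In binary (0b-prefixed): 0b10000001001.

code 0b10000001001 (decimal 1033)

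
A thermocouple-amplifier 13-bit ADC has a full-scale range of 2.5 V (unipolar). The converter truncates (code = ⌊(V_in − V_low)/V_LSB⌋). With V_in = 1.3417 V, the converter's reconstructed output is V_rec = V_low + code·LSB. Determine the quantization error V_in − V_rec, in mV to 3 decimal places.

0.147 mV

LSB = 2.5/2^13 = 305.18 µV.
(V_in − V_low)/LSB = (1.3417 − 0)/0.000305176 = 4396.4826 → code 4396 (floor).
Code 4396 maps back to 0 + 4396×0.000305176 V = 1.3415527 V.
Difference: 0.000147266 V → 0.147 mV.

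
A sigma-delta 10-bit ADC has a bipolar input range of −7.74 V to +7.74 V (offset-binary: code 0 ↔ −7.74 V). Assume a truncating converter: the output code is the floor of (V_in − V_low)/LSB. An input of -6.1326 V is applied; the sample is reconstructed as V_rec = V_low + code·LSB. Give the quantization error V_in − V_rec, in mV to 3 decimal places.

4.978 mV

LSB = 15.48/2^10 = 15.117 mV.
(V_in − V_low)/LSB = (-6.1326 − (−7.74))/0.0151172 = 106.3293 → code 106 (floor).
Reconstructed: -6.1375781 V.
Error = -6.1326 − (−6.1375781) = 0.00497812 V = 4.978 mV.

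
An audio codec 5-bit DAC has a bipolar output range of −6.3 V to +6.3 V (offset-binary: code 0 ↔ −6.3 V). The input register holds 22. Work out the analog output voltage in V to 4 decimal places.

2.3625 V

LSB = 12.6 V / 2^5 = 393.750 mV.
V_out = (−6.3) + 22 × 0.39375 V = 2.3625 V.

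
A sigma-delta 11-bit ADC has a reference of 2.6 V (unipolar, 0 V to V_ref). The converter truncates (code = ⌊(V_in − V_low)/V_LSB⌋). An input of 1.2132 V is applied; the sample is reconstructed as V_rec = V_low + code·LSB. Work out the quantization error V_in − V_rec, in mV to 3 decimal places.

0.798 mV

Step size: 2.6 V ÷ 2^11 = 1.270 mV.
(1.2132 − 0)/0.00126953 = 955.6283; ⌊·⌋ gives code 955.
V_rec = 0 + 955·0.00126953 = 1.2124023 V.
Difference: 0.000797656 V → 0.798 mV.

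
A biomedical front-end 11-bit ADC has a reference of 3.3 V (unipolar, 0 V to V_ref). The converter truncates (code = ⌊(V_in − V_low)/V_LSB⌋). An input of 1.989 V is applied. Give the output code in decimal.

Full-scale span = 3.3 V; LSB = 3.3/2^11 = 1.611 mV.
(1.989 − 0) / 0.00161133 = 1234.385 LSBs.
So the output code is 1234.

code 1234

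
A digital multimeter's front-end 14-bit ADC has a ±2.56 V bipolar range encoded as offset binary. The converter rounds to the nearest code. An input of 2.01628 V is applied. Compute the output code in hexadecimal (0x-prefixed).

With 16384 levels over 5.12 V, one step is 312.50 µV.
(2.01628 − (−2.56)) / 0.0003125 = 14644.096 LSBs.
So the output code is 14644.
In hexadecimal (0x-prefixed): 0x3934.

code 0x3934 (decimal 14644)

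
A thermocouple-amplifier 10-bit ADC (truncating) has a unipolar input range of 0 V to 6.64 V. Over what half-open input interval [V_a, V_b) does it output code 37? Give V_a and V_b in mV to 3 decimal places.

[239.922 mV, 246.406 mV)

LSB = 6.64/2^10 = 6.484 mV.
V_a = V_low + 37·LSB = 0.239922 V; V_b = V_low + 38·LSB = 0.246406 V.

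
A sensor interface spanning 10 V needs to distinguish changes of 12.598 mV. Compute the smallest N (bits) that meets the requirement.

10 bits

Number of steps required ≥ 10 V / 12.598 mV = 793.78.
Need 2^N ≥ 793.78; 2^9 = 512, 2^10 = 1024.
Minimum N = 10.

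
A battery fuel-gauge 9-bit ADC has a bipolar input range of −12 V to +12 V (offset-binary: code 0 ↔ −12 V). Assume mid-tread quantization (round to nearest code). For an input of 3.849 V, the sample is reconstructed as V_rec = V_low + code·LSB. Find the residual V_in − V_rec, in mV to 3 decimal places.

5.250 mV

Step size: 24 V ÷ 2^9 = 46.875 mV.
Scaled input = 338.1120 LSBs, so code = 338.
Code 338 maps back to (−12) + 338×0.046875 V = 3.84375 V.
Error = 3.849 − 3.84375 = 0.00525 V = 5.250 mV.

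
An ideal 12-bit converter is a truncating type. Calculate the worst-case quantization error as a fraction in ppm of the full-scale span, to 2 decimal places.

Truncating → worst-case error = 1 LSB = V_FS/2^12, so 1e+06/4096 = 244.141 ppm of full scale.

244.14 ppm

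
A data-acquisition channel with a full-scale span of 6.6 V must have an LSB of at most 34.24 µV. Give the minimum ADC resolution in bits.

Number of steps required ≥ 6.6 V / 34.24 µV = 192757.01.
Need 2^N ≥ 192757.01; 2^17 = 131072, 2^18 = 262144.
Minimum N = 18.

18 bits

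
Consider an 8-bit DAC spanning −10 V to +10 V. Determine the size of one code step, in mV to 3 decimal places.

78.125 mV

Full-scale span = 20 V.
LSB = 20 / 2^8 = 20 / 256 = 0.078125 V = 78.125 mV.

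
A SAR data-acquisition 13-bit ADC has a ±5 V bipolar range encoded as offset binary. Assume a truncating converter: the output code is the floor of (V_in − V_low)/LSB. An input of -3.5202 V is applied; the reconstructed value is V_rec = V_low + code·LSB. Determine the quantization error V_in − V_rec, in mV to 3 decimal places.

0.308 mV

Step size: 10 V ÷ 2^13 = 1.221 mV.
(V_in − V_low)/LSB = (-3.5202 − (−5))/0.0012207 = 1212.2522 → code 1212 (floor).
V_rec = (−5) + 1212·0.0012207 = -3.5205078 V.
Difference: 0.000307812 V → 0.308 mV.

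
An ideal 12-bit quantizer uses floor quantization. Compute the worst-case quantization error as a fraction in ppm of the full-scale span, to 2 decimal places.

244.14 ppm

Truncating → worst-case error = 1 LSB = V_FS/2^12, so 1e+06/4096 = 244.141 ppm of full scale.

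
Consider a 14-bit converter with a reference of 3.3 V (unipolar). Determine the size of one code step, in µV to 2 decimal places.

Full-scale span = 3.3 V.
LSB = 3.3 / 2^14 = 3.3 / 16384 = 0.000201416 V = 201.42 µV.

201.42 µV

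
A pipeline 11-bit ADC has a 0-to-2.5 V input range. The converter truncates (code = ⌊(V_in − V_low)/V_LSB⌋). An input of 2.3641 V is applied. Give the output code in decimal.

code 1936

Full-scale span = 2.5 V; LSB = 2.5/2^11 = 1.221 mV.
(2.3641 − 0) / 0.0012207 = 1936.671 LSBs.
Floor → code 1936.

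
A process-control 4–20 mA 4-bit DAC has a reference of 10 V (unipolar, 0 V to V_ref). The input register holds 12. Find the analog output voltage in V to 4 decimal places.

LSB = 10 V / 2^4 = 0.6250 V.
V_out = 0 + 12 × 0.625 V = 7.5 V.

7.5000 V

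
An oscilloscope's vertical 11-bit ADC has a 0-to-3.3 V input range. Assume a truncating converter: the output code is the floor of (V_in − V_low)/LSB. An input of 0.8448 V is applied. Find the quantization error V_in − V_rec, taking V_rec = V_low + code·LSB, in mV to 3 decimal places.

0.464 mV

Step size: 3.3 V ÷ 2^11 = 1.611 mV.
Scaled input = 524.2880 LSBs, so code = 524.
Reconstructed: 0.84433594 V.
Error = 0.8448 − 0.84433594 = 0.000464063 V = 0.464 mV.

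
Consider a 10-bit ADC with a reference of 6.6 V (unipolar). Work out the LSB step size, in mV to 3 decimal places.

Full-scale span = 6.6 V.
LSB = 6.6 / 2^10 = 6.6 / 1024 = 0.00644531 V = 6.445 mV.

6.445 mV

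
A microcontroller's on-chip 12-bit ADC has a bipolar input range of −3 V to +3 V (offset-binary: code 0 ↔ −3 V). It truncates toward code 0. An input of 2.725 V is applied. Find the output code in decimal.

LSB = 6 V / 4096 = 1.465 mV.
(2.725 − (−3)) / 0.00146484 = 3908.267 LSBs.
So the output code is 3908.

code 3908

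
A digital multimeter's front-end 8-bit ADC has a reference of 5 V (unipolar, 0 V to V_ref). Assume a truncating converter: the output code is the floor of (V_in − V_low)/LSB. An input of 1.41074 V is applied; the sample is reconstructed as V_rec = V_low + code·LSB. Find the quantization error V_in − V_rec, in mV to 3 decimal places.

4.490 mV

One LSB is 5 V / 256 = 19.531 mV.
(V_in − V_low)/LSB = (1.41074 − 0)/0.0195312 = 72.2299 → code 72 (floor).
Code 72 maps back to 0 + 72×0.0195312 V = 1.40625 V.
V_in − V_rec = 0.00449 V = 4.490 mV.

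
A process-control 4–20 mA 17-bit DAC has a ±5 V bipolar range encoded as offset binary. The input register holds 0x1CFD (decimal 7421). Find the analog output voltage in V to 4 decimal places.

-4.4338 V

LSB = 10 V / 2^17 = 76.29 µV.
Code 0x1CFD = 7421 decimal.
V_out = (−5) + 7421 × 7.62939e-05 V = -4.43382 V.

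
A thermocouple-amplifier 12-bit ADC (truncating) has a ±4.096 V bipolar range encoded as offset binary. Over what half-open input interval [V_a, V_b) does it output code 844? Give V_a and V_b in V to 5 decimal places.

[-2.40800 V, -2.40600 V)

LSB = 8.192/2^12 = 2.000 mV.
V_a = V_low + 844·LSB = -2.408 V; V_b = V_low + 845·LSB = -2.406 V.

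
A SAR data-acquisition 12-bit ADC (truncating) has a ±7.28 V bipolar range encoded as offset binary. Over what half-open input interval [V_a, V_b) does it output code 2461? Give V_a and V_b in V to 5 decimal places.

LSB = 14.56/2^12 = 3.555 mV.
V_a = V_low + 2461·LSB = 1.46809 V; V_b = V_low + 2462·LSB = 1.47164 V.

[1.46809 V, 1.47164 V)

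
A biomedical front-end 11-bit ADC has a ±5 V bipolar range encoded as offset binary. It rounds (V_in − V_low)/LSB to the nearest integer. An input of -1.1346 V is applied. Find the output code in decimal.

code 792

With 2048 levels over 10 V, one step is 4.883 mV.
(-1.1346 − (−5)) / 0.00488281 = 791.634 LSBs.
So the output code is 792.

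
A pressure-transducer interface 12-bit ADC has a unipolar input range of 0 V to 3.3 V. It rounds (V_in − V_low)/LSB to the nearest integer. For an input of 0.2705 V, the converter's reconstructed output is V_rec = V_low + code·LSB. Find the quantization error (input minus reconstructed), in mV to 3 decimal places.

-0.203 mV

Step size: 3.3 V ÷ 2^12 = 0.806 mV.
(0.2705 − 0)/0.000805664 = 335.7479; round gives code 336.
Code 336 maps back to 0 + 336×0.000805664 V = 0.27070312 V.
Error = 0.2705 − 0.27070312 = -0.000203125 V = -0.203 mV.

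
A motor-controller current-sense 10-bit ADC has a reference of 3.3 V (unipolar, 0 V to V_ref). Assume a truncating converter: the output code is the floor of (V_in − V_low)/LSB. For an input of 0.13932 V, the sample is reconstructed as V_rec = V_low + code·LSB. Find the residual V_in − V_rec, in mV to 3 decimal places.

One LSB is 3.3 V / 1024 = 3.223 mV.
(0.13932 − 0)/0.00322266 = 43.2314; ⌊·⌋ gives code 43.
V_rec = 0 + 43·0.00322266 = 0.13857422 V.
Difference: 0.000745781 V → 0.746 mV.

0.746 mV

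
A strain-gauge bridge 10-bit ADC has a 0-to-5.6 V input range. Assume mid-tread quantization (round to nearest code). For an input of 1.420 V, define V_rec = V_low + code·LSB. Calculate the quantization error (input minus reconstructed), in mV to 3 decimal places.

-1.875 mV

LSB = 5.6/2^10 = 5.469 mV.
(V_in − V_low)/LSB = (1.420 − 0)/0.00546875 = 259.6571 → code 260 (round).
Code 260 maps back to 0 + 260×0.00546875 V = 1.421875 V.
V_in − V_rec = -0.001875 V = -1.875 mV.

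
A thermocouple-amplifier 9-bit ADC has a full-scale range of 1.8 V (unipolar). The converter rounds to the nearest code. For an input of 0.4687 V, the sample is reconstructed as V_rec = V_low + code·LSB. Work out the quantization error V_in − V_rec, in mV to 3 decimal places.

LSB = 1.8/2^9 = 3.516 mV.
(V_in − V_low)/LSB = (0.4687 − 0)/0.00351563 = 133.3191 → code 133 (round).
Reconstructed: 0.46757813 V.
V_in − V_rec = 0.00112188 V = 1.122 mV.

1.122 mV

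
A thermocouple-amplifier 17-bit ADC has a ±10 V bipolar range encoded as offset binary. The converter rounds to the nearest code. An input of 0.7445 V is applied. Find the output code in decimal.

Full-scale span = 20 V; LSB = 20/2^17 = 152.59 µV.
(0.7445 − (−10)) / 0.000152588 = 70415.155 LSBs.
So the output code is 70415.

code 70415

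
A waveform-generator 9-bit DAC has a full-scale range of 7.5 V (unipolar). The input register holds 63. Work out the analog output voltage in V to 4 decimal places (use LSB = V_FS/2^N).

0.9229 V

LSB = 7.5 V / 2^9 = 14.648 mV.
V_out = 0 + 63 × 0.0146484 V = 0.922852 V.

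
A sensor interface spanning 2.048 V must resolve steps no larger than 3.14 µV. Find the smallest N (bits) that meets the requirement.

20 bits

Number of steps required ≥ 2.048 V / 3.14 µV = 652229.30.
Need 2^N ≥ 652229.30; 2^19 = 524288, 2^20 = 1048576.
Minimum N = 20.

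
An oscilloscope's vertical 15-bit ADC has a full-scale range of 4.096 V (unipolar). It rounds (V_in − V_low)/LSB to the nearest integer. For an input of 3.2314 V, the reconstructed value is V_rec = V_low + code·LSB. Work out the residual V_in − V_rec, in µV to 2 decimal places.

25.00 µV

LSB = 4.096/2^15 = 125.00 µV.
Scaled input = 25851.2000 LSBs, so code = 25851.
Code 25851 maps back to 0 + 25851×0.000125 V = 3.231375 V.
Difference: 2.5e-05 V → 25.00 µV.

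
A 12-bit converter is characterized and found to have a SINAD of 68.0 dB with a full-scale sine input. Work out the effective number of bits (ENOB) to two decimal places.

ENOB = (SINAD − 1.76) / 6.02 = (68.0 − 1.76)/6.02 = 11.003.

11.00 bits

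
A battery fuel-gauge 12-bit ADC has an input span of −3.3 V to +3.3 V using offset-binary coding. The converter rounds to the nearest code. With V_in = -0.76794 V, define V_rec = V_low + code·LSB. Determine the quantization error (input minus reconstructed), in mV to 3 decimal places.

One LSB is 6.6 V / 4096 = 1.611 mV.
(-0.76794 − (−3.3))/0.00161133 = 1571.4118; round gives code 1571.
Code 1571 maps back to (−3.3) + 1571×0.00161133 V = -0.76860352 V.
V_in − V_rec = 0.000663516 V = 0.664 mV.

0.664 mV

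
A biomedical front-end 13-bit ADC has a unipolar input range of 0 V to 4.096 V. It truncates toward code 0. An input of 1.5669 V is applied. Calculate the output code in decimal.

Full-scale span = 4.096 V; LSB = 4.096/2^13 = 0.500 mV.
(1.5669 − 0) / 0.0005 = 3133.800 LSBs.
⌊·⌋(3133.800) = 3133.

code 3133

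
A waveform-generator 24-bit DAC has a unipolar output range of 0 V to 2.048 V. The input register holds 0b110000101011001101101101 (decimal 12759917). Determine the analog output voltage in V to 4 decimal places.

LSB = 2.048 V / 2^24 = 0.12 µV.
Code 0b110000101011001101101101 = 12759917 decimal.
V_out = 0 + 12759917 × 1.2207e-07 V = 1.55761 V.

1.5576 V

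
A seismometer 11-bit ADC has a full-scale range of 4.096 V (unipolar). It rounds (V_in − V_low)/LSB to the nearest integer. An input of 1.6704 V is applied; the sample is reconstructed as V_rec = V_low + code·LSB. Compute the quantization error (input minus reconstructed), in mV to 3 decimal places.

Step size: 4.096 V ÷ 2^11 = 2.000 mV.
Scaled input = 835.2000 LSBs, so code = 835.
Reconstructed: 1.67 V.
Error = 1.6704 − 1.67 = 0.0004 V = 0.400 mV.

0.400 mV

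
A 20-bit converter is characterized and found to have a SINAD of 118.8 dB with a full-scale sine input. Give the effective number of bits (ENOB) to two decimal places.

ENOB = (SINAD − 1.76) / 6.02 = (118.8 − 1.76)/6.02 = 19.442.

19.44 bits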